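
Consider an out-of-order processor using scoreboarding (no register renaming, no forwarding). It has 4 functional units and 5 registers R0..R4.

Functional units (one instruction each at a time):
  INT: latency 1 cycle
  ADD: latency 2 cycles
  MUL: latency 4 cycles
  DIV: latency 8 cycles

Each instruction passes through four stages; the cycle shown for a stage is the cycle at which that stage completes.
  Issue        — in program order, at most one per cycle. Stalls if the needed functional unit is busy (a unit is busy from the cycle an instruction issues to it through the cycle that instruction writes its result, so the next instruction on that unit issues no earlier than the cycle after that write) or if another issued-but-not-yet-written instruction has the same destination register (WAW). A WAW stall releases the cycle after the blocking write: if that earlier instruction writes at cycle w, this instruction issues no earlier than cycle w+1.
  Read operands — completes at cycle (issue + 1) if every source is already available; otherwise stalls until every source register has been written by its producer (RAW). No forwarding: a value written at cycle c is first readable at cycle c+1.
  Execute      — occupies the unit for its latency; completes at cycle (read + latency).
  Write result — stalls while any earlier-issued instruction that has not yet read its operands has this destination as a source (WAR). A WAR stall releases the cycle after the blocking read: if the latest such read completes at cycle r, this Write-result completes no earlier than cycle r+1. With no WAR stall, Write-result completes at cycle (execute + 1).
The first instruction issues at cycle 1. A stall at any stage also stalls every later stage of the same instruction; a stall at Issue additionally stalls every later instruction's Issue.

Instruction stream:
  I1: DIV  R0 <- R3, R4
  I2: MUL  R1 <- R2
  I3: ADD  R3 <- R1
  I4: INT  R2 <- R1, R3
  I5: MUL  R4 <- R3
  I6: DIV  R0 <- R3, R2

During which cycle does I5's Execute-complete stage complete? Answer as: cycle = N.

t=1  I1 dispatched to DIV
t=2  I1 operands ready | I2 dispatched to MUL
t=3  I2 operands ready | I3 dispatched to ADD
t=4  I4 dispatched to INT
t=7  I2 complete
t=8  R1←I2
t=9  I3 operands ready | I5 dispatched to MUL
t=10  I1 complete
t=11  R0←I1 | I3 complete
t=12  R3←I3 | I6 dispatched to DIV
t=13  I4 operands ready | I5 operands ready
t=14  I4 complete
t=15  R2←I4
t=16  I6 operands ready
t=17  I5 complete
t=18  R4←I5
t=24  I6 complete
t=25  R0←I6

cycle = 17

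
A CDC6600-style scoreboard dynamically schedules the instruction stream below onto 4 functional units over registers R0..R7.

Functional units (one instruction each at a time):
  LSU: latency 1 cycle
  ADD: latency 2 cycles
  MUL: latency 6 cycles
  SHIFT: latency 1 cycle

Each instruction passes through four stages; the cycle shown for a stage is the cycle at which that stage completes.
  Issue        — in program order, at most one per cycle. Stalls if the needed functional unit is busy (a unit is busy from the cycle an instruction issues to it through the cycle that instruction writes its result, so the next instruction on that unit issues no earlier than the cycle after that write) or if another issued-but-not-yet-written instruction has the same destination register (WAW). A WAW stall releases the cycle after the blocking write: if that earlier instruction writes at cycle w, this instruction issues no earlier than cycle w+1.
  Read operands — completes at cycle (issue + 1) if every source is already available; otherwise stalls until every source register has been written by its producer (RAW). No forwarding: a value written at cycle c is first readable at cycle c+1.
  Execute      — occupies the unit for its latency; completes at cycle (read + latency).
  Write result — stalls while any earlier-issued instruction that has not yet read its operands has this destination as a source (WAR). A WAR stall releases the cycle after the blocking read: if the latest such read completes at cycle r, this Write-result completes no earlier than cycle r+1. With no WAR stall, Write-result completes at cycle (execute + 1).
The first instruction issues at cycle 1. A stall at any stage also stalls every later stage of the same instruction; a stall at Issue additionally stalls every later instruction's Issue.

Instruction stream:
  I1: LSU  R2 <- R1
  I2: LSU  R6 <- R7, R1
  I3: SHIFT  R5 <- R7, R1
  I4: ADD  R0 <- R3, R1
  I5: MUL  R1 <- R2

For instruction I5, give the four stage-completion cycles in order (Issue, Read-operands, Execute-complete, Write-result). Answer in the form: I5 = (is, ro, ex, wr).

I5 = (8, 9, 15, 16)

cycle 1: I1 dispatched to LSU
cycle 2: I1 operands ready
cycle 3: I1 complete
cycle 4: R2←I1
cycle 5: I2 dispatched to LSU
cycle 6: I2 operands ready | I3 dispatched to SHIFT
cycle 7: I2 complete | I3 operands ready | I4 dispatched to ADD
cycle 8: R6←I2 | I3 complete | I4 operands ready | I5 dispatched to MUL
cycle 9: R5←I3 | I5 operands ready
cycle 10: I4 complete
cycle 11: R0←I4
cycle 15: I5 complete
cycle 16: R1←I5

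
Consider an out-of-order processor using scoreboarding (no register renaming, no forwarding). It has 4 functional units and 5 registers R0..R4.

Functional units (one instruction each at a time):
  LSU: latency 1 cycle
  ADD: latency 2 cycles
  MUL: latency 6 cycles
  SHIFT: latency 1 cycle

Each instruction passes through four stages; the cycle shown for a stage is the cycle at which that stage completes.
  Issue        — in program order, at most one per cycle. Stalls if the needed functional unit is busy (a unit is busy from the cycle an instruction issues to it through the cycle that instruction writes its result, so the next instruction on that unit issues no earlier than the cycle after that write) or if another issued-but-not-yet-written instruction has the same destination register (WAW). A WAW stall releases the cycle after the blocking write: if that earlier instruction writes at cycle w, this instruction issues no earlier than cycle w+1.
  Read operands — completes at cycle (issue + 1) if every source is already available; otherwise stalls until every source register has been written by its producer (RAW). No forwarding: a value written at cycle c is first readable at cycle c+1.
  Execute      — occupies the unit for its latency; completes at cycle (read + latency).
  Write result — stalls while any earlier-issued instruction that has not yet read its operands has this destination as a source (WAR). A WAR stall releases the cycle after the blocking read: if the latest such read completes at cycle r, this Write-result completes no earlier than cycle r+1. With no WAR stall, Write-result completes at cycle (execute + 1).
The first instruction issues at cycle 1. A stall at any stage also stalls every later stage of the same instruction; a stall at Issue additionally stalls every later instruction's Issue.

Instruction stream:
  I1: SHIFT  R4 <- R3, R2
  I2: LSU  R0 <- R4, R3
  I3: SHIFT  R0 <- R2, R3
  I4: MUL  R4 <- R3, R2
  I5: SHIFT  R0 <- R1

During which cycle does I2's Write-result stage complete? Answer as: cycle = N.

cycle = 7

c1: issue I1 (SHIFT)
c2: I1 read-ops; issue I2 (LSU)
c3: I1 finished on SHIFT
c4: I1→R4
c5: I2 read-ops
c6: I2 finished on LSU
c7: I2→R0
c8: issue I3 (SHIFT)
c9: I3 read-ops; issue I4 (MUL)
c10: I3 finished on SHIFT; I4 read-ops
c11: I3→R0
c12: issue I5 (SHIFT)
c13: I5 read-ops
c14: I5 finished on SHIFT
c15: I5→R0
c16: I4 finished on MUL
c17: I4→R4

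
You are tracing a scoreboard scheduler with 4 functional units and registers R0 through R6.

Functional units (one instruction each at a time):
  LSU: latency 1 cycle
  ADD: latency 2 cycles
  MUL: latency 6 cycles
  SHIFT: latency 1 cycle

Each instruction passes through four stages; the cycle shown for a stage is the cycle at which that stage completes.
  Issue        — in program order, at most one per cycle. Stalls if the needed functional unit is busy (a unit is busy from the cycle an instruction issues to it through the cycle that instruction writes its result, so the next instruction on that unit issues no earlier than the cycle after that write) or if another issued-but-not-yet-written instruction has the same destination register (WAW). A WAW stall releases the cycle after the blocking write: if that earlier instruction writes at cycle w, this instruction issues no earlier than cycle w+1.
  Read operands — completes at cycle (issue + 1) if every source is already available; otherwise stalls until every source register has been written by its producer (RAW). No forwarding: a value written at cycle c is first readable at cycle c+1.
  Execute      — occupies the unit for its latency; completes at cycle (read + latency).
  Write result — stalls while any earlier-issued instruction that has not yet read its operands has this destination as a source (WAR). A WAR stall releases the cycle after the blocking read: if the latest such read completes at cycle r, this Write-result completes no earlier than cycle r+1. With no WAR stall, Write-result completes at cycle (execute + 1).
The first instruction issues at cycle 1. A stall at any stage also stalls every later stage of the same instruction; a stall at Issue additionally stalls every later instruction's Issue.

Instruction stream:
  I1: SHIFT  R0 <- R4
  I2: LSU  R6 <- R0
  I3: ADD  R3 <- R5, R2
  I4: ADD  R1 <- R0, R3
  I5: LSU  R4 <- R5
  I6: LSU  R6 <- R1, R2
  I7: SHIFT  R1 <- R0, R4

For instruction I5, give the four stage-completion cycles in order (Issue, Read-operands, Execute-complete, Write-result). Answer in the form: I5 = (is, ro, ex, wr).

I5 = (9, 10, 11, 12)

I1  is:1  ro:2  ex:3  wr:4
I2  is:2  ro:5  ex:6  wr:7  — RAW R0: wait I1 write@4
I3  is:3  ro:4  ex:6  wr:7
I4  is:8  ro:9  ex:11  wr:12  — struct: ADD busy until I3 writes@7
I5  is:9  ro:10  ex:11  wr:12
I6  is:13  ro:14  ex:15  wr:16  — struct: LSU busy until I5 writes@12
I7  is:14  ro:15  ex:16  wr:17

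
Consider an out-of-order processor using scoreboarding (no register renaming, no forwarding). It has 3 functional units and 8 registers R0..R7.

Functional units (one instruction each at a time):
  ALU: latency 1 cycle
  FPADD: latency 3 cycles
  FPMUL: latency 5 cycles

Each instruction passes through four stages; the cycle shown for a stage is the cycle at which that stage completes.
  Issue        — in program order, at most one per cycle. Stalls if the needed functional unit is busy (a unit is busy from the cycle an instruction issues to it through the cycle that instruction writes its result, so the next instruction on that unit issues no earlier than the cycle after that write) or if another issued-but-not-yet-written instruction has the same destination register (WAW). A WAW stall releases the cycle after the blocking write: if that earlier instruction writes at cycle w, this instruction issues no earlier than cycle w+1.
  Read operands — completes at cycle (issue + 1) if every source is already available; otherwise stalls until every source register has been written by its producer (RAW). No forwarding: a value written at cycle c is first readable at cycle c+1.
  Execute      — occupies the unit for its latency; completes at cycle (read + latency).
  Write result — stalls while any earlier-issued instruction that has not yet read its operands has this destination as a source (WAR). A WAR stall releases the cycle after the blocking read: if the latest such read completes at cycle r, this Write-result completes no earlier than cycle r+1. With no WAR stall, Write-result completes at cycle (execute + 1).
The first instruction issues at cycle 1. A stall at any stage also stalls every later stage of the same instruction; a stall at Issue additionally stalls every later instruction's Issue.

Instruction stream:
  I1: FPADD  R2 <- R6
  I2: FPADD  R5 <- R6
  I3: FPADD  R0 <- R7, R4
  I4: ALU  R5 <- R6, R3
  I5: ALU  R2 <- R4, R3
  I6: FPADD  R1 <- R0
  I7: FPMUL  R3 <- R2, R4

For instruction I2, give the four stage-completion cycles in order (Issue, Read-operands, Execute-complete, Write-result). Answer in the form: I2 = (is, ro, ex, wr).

I2 = (7, 8, 11, 12)

I1 -> (1, 2, 5, 6)
I2 -> (7, 8, 11, 12)  // struct: FPADD busy until I1 writes@6
I3 -> (13, 14, 17, 18)  // struct: FPADD busy until I2 writes@12
I4 -> (14, 15, 16, 17)
I5 -> (18, 19, 20, 21)  // struct: ALU busy until I4 writes@17
I6 -> (19, 20, 23, 24)
I7 -> (20, 22, 27, 28)  // RAW R2: wait I5 write@21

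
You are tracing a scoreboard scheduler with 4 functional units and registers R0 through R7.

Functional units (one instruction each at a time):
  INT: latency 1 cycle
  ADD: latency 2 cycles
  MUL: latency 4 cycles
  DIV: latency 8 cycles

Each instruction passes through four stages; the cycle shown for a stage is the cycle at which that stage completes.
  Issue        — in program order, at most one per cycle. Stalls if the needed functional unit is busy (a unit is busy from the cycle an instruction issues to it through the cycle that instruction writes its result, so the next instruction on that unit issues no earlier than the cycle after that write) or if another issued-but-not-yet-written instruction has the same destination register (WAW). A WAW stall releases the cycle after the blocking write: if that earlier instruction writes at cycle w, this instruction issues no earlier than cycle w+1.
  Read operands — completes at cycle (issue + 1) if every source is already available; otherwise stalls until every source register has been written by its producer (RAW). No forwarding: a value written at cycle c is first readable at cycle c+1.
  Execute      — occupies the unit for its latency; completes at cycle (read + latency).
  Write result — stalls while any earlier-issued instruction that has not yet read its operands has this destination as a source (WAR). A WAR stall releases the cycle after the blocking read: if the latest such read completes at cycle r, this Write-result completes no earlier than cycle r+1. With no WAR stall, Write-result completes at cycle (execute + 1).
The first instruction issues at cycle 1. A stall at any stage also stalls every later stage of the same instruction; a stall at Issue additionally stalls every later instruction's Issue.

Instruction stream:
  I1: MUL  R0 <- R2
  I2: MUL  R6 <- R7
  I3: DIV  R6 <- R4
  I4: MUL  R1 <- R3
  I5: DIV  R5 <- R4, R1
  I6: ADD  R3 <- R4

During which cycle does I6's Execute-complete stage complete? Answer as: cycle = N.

c1: I1 dispatched to MUL
c2: I1 operands ready
c6: I1 complete
c7: R0←I1
c8: I2 dispatched to MUL
c9: I2 operands ready
c13: I2 complete
c14: R6←I2
c15: I3 dispatched to DIV
c16: I3 operands ready · I4 dispatched to MUL
c17: I4 operands ready
c21: I4 complete
c22: R1←I4
c24: I3 complete
c25: R6←I3
c26: I5 dispatched to DIV
c27: I5 operands ready · I6 dispatched to ADD
c28: I6 operands ready
c30: I6 complete
c31: R3←I6
c35: I5 complete
c36: R5←I5

cycle = 30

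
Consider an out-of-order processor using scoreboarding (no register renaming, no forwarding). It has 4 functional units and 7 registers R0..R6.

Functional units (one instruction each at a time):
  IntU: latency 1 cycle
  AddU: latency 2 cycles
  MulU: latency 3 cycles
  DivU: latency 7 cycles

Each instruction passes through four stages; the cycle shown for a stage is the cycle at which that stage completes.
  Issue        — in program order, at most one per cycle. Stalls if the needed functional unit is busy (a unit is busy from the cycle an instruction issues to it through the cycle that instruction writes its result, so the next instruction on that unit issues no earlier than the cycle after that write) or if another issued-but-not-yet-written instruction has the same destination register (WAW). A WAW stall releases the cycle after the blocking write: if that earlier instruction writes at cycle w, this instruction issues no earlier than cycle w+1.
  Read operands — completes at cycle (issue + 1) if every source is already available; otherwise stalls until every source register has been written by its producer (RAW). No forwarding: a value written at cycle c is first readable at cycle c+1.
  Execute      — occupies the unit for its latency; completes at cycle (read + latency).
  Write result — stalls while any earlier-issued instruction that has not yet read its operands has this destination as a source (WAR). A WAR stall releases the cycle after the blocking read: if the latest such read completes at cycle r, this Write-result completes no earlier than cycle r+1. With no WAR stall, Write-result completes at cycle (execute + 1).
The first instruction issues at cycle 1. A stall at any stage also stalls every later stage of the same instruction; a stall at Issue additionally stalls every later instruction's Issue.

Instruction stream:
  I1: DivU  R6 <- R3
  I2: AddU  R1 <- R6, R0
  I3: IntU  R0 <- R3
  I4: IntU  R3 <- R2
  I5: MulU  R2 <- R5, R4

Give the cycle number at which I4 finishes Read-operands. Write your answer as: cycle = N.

cycle = 14

[1] issue I1 (DivU)
[2] I1 read-ops · issue I2 (AddU)
[3] issue I3 (IntU)
[4] I3 read-ops
[5] I3 finished on IntU
[9] I1 finished on DivU
[10] I1→R6
[11] I2 read-ops
[12] I3→R0
[13] I2 finished on AddU · issue I4 (IntU)
[14] I2→R1 · I4 read-ops · issue I5 (MulU)
[15] I4 finished on IntU · I5 read-ops
[16] I4→R3
[18] I5 finished on MulU
[19] I5→R2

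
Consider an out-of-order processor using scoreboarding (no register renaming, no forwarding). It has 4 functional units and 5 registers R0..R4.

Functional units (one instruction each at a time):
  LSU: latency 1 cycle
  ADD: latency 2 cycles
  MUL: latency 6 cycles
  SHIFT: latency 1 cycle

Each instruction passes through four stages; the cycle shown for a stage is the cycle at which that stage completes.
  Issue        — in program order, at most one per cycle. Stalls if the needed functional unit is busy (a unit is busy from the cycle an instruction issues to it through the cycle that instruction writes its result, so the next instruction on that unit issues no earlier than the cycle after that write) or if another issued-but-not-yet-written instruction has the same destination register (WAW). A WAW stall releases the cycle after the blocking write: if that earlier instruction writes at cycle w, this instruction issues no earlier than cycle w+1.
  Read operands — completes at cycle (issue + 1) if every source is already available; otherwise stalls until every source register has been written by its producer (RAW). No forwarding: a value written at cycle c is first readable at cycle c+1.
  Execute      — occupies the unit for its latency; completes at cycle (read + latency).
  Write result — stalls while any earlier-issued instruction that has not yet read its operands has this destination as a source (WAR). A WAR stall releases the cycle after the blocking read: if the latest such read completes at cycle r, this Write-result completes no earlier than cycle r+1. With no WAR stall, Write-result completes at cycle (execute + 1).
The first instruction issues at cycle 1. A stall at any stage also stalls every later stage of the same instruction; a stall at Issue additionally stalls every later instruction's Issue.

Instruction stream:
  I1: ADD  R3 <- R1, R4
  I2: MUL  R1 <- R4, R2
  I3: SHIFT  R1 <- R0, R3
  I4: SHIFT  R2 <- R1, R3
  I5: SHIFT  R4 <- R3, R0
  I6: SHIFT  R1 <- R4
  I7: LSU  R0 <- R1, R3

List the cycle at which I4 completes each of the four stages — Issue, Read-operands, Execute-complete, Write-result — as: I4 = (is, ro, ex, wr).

I4 = (15, 16, 17, 18)

I1  is:1  ro:2  ex:4  wr:5
I2  is:2  ro:3  ex:9  wr:10
I3  is:11  ro:12  ex:13  wr:14  — WAW R1: wait I2 write@10
I4  is:15  ro:16  ex:17  wr:18  — struct: SHIFT busy until I3 writes@14
I5  is:19  ro:20  ex:21  wr:22  — struct: SHIFT busy until I4 writes@18
I6  is:23  ro:24  ex:25  wr:26  — struct: SHIFT busy until I5 writes@22
I7  is:24  ro:27  ex:28  wr:29  — RAW R1: wait I6 write@26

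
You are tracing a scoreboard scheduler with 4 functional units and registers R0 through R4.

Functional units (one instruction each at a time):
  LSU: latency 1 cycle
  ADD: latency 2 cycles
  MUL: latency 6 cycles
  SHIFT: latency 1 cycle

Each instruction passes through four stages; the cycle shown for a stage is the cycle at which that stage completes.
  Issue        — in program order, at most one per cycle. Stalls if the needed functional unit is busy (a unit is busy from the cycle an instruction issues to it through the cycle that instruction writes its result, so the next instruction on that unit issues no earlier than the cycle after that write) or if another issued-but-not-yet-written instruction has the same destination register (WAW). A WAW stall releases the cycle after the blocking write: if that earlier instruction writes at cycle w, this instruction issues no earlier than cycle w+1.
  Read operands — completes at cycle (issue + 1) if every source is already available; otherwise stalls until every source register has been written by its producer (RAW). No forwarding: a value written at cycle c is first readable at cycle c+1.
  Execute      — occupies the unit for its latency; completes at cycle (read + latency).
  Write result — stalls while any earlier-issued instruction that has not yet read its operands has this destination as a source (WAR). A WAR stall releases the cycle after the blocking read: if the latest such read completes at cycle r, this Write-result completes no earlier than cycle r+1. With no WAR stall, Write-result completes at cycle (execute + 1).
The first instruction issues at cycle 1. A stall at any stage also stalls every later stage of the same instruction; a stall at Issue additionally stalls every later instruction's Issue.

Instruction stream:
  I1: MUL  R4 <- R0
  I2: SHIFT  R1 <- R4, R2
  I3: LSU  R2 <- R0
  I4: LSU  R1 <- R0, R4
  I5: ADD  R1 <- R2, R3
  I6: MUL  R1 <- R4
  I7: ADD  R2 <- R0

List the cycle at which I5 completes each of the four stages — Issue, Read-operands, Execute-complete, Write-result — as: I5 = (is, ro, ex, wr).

I5 = (17, 18, 20, 21)

[1] I1 issues→MUL
[2] I1 reads, I2 issues→SHIFT
[3] I3 issues→LSU
[4] I3 reads
[5] I3 exec-done
[8] I1 exec-done
[9] I1 writes R4
[10] I2 reads
[11] I2 exec-done, I3 writes R2
[12] I2 writes R1
[13] I4 issues→LSU
[14] I4 reads
[15] I4 exec-done
[16] I4 writes R1
[17] I5 issues→ADD
[18] I5 reads
[20] I5 exec-done
[21] I5 writes R1
[22] I6 issues→MUL
[23] I6 reads, I7 issues→ADD
[24] I7 reads
[26] I7 exec-done
[27] I7 writes R2
[29] I6 exec-done
[30] I6 writes R1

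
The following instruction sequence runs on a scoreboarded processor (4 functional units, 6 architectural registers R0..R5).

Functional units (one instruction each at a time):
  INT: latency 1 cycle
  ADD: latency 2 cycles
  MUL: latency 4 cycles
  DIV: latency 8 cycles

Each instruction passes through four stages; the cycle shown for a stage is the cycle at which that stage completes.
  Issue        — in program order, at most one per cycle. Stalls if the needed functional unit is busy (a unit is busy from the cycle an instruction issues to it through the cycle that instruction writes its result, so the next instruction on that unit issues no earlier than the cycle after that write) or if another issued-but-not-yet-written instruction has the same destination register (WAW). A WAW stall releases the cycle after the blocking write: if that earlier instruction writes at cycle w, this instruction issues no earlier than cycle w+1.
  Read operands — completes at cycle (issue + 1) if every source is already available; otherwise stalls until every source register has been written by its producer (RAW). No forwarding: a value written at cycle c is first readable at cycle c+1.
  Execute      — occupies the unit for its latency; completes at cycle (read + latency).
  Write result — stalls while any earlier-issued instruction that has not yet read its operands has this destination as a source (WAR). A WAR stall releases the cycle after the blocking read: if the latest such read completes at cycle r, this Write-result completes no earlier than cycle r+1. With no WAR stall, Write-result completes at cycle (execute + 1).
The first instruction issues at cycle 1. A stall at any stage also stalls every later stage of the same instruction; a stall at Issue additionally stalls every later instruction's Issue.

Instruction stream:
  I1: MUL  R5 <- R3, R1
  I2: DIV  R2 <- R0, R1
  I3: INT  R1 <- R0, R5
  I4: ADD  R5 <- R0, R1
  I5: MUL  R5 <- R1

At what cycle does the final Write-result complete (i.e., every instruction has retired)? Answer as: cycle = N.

c1: I1 issues→MUL
c2: I1 reads · I2 issues→DIV
c3: I2 reads · I3 issues→INT
c6: I1 exec-done
c7: I1 writes R5
c8: I3 reads · I4 issues→ADD
c9: I3 exec-done
c10: I3 writes R1
c11: I2 exec-done · I4 reads
c12: I2 writes R2
c13: I4 exec-done
c14: I4 writes R5
c15: I5 issues→MUL
c16: I5 reads
c20: I5 exec-done
c21: I5 writes R5

cycle = 21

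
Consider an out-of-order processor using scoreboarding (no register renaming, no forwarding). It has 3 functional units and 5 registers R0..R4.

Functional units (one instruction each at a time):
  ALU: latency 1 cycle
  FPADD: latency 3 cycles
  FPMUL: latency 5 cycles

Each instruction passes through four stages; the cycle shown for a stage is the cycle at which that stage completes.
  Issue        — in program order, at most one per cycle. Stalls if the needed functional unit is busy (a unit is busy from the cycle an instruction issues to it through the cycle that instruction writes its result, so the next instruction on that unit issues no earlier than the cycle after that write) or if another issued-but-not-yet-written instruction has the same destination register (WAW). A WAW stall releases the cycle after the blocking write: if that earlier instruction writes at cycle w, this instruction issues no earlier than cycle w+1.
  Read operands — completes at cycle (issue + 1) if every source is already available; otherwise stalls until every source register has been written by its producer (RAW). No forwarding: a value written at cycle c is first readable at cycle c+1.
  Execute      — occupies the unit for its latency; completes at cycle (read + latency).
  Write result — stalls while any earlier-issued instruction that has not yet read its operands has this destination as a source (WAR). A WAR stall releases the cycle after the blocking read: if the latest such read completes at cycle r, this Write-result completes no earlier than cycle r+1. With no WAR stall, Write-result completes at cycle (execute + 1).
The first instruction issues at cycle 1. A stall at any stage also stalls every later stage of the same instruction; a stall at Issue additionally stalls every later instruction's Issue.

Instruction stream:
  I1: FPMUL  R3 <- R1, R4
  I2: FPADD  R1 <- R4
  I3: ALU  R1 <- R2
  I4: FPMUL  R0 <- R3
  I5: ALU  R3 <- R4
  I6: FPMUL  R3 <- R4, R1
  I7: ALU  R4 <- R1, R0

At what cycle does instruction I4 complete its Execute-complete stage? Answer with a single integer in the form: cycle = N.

[1] I1 dispatched to FPMUL
[2] I1 operands ready · I2 dispatched to FPADD
[3] I2 operands ready
[6] I2 complete
[7] I1 complete · R1←I2
[8] R3←I1 · I3 dispatched to ALU
[9] I3 operands ready · I4 dispatched to FPMUL
[10] I3 complete · I4 operands ready
[11] R1←I3
[12] I5 dispatched to ALU
[13] I5 operands ready
[14] I5 complete
[15] I4 complete · R3←I5
[16] R0←I4
[17] I6 dispatched to FPMUL
[18] I6 operands ready · I7 dispatched to ALU
[19] I7 operands ready
[20] I7 complete
[21] R4←I7
[23] I6 complete
[24] R3←I6

cycle = 15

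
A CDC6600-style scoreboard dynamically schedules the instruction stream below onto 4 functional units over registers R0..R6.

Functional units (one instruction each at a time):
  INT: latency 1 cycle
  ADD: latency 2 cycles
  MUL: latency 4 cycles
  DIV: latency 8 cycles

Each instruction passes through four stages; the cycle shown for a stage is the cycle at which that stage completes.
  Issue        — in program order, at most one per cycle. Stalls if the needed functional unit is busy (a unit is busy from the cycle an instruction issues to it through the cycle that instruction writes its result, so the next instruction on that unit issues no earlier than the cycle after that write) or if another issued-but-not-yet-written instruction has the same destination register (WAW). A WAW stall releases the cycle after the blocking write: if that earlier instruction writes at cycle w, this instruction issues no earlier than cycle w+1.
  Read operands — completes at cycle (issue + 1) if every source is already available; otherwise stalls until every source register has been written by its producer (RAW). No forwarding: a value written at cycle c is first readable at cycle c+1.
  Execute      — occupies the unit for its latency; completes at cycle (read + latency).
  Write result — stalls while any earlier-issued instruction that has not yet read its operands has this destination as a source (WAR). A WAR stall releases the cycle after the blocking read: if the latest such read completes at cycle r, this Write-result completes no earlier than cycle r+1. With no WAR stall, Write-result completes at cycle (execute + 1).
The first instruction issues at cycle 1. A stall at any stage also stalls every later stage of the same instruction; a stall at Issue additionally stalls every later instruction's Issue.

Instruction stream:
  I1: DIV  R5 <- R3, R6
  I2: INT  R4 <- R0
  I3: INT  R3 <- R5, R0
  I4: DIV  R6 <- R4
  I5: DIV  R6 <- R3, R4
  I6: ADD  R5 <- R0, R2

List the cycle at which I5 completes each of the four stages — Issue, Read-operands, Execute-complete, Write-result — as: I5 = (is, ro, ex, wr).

I5 = (23, 24, 32, 33)

cycle 1: issue I1 (DIV)
cycle 2: I1 read-ops; issue I2 (INT)
cycle 3: I2 read-ops
cycle 4: I2 finished on INT
cycle 5: I2→R4
cycle 6: issue I3 (INT)
cycle 10: I1 finished on DIV
cycle 11: I1→R5
cycle 12: I3 read-ops; issue I4 (DIV)
cycle 13: I3 finished on INT; I4 read-ops
cycle 14: I3→R3
cycle 21: I4 finished on DIV
cycle 22: I4→R6
cycle 23: issue I5 (DIV)
cycle 24: I5 read-ops; issue I6 (ADD)
cycle 25: I6 read-ops
cycle 27: I6 finished on ADD
cycle 28: I6→R5
cycle 32: I5 finished on DIV
cycle 33: I5→R6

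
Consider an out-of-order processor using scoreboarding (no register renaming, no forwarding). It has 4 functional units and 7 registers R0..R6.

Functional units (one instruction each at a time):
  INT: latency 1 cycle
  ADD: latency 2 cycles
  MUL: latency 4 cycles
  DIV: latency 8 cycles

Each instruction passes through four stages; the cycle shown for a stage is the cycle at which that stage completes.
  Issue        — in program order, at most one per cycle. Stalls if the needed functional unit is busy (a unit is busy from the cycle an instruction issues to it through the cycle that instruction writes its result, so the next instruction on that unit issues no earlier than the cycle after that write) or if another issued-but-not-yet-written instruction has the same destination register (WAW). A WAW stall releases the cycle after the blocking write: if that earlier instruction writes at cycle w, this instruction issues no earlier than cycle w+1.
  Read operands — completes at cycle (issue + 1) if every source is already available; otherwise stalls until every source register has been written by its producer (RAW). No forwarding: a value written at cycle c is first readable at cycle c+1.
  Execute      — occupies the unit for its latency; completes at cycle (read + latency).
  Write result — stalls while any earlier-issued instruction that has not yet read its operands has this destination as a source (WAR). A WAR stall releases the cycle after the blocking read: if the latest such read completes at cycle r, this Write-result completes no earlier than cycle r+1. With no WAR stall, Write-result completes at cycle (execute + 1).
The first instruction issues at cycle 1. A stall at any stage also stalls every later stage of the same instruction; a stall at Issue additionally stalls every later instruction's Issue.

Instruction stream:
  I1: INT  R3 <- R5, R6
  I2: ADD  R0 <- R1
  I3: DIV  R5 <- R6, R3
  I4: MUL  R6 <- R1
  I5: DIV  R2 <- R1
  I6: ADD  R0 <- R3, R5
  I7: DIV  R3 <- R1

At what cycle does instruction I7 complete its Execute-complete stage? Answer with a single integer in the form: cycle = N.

cycle = 35

cycle 1: issue I1 (INT)
cycle 2: I1 read-ops | issue I2 (ADD)
cycle 3: I1 finished on INT | I2 read-ops | issue I3 (DIV)
cycle 4: I1→R3 | issue I4 (MUL)
cycle 5: I2 finished on ADD | I3 read-ops | I4 read-ops
cycle 6: I2→R0
cycle 9: I4 finished on MUL
cycle 10: I4→R6
cycle 13: I3 finished on DIV
cycle 14: I3→R5
cycle 15: issue I5 (DIV)
cycle 16: I5 read-ops | issue I6 (ADD)
cycle 17: I6 read-ops
cycle 19: I6 finished on ADD
cycle 20: I6→R0
cycle 24: I5 finished on DIV
cycle 25: I5→R2
cycle 26: issue I7 (DIV)
cycle 27: I7 read-ops
cycle 35: I7 finished on DIV
cycle 36: I7→R3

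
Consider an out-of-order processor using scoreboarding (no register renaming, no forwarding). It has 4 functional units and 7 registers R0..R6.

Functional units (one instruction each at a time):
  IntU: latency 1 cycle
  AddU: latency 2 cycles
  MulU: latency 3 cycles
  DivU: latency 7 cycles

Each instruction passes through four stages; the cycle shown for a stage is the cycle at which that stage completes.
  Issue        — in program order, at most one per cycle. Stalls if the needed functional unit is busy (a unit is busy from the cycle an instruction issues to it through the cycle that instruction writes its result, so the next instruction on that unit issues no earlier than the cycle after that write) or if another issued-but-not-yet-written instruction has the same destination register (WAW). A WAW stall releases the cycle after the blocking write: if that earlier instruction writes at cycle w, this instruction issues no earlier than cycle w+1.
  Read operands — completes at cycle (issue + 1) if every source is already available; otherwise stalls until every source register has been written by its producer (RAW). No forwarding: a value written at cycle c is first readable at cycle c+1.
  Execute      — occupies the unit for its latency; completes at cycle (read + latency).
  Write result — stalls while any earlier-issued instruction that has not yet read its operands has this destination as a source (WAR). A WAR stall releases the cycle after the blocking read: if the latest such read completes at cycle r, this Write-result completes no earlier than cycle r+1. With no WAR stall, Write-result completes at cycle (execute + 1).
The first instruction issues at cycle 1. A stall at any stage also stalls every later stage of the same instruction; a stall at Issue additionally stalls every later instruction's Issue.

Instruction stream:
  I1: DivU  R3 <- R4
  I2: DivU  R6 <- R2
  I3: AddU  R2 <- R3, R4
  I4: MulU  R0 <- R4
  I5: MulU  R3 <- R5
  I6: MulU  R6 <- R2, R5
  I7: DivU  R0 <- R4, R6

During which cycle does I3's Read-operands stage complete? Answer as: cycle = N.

I1: IS=1 RO=2 EX=9 WR=10
I2: IS=11 RO=12 EX=19 WR=20  [struct: DivU busy until I1 writes@10]
I3: IS=12 RO=13 EX=15 WR=16
I4: IS=13 RO=14 EX=17 WR=18
I5: IS=19 RO=20 EX=23 WR=24  [struct: MulU busy until I4 writes@18]
I6: IS=25 RO=26 EX=29 WR=30  [struct: MulU busy until I5 writes@24]
I7: IS=26 RO=31 EX=38 WR=39  [RAW R6: wait I6 write@30]

cycle = 13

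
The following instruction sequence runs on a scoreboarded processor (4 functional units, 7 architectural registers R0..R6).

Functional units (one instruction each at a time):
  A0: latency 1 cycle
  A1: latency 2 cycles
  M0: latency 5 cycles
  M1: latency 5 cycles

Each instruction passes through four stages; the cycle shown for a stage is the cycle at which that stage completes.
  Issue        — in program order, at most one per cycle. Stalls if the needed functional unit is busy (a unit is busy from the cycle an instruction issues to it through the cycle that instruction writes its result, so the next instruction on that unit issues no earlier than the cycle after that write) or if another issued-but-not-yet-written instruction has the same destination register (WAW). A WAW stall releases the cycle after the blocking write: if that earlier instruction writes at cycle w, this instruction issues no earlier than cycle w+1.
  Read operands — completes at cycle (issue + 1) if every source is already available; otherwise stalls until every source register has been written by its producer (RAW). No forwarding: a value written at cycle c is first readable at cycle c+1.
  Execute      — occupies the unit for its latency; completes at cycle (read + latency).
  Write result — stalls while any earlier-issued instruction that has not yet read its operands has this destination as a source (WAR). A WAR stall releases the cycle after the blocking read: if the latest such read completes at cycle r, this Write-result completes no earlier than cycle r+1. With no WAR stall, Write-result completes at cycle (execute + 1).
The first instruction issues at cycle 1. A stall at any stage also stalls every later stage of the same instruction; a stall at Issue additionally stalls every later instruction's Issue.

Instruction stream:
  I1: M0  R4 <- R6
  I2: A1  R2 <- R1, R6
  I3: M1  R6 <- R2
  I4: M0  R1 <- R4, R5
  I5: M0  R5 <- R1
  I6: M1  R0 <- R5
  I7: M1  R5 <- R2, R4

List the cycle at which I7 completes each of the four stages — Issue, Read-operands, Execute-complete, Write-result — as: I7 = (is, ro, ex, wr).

I7 = (32, 33, 38, 39)

I1: IS=1 RO=2 EX=7 WR=8
I2: IS=2 RO=3 EX=5 WR=6
I3: IS=3 RO=7 EX=12 WR=13  [RAW R2: wait I2 write@6]
I4: IS=9 RO=10 EX=15 WR=16  [struct: M0 busy until I1 writes@8]
I5: IS=17 RO=18 EX=23 WR=24  [struct: M0 busy until I4 writes@16]
I6: IS=18 RO=25 EX=30 WR=31  [RAW R5: wait I5 write@24]
I7: IS=32 RO=33 EX=38 WR=39  [struct: M1 busy until I6 writes@31]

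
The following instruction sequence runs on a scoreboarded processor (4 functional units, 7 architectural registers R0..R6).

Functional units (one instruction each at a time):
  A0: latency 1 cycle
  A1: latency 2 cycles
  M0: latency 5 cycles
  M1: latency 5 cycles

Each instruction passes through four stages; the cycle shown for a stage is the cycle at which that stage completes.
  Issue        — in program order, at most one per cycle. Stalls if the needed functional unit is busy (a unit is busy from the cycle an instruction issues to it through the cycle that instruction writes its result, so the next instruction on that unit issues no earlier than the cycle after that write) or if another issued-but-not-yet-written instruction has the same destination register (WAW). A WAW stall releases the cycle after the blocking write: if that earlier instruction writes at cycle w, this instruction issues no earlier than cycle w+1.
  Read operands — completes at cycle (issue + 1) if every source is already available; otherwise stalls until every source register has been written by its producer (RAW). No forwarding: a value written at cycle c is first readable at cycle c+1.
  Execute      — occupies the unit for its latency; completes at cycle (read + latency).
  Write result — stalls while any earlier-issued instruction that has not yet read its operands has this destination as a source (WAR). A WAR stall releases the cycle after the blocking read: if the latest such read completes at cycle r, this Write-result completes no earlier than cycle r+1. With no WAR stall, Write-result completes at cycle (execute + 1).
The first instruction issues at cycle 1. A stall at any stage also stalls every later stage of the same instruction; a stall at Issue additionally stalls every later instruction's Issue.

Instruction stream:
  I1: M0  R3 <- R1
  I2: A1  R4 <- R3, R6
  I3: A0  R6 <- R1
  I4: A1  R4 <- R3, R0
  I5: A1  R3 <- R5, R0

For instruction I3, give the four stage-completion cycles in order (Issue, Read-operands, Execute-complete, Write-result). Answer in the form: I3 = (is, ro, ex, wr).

1) issue 1, read 2, done 7, write 8
2) issue 2, read 9, done 11, write 12  <RAW R3: wait I1 write@8>
3) issue 3, read 4, done 5, write 10  <WAR R6: wait I2 read@9>
4) issue 13, read 14, done 16, write 17  <struct: A1 busy until I2 writes@12>
5) issue 18, read 19, done 21, write 22  <struct: A1 busy until I4 writes@17>

I3 = (3, 4, 5, 10)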